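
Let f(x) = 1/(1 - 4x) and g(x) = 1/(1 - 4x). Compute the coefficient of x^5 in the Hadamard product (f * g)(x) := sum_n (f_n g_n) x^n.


f has coefficients f_k = 4^k and g has coefficients g_k = 4^k, so the Hadamard product has coefficient (f*g)_k = 4^k * 4^k = 16^k.
For k = 5: 16^5 = 1048576.

1048576


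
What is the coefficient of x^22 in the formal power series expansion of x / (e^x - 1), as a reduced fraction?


The exponential generating function for Bernoulli numbers is
x / (e^x - 1) = sum_{k>=0} B_k x^k / k!.
So the coefficient of x^22 in x / (e^x - 1) is B_22 / 22!.
Computing: B_22 = 854513/138, 22! = 1124000727777607680000, giving
854513/138 / 1124000727777607680000 = 77683/14101100039391805440000.

77683/14101100039391805440000


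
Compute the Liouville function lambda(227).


The Liouville function is lambda(k) = (-1)^Omega(k), where Omega(k) counts the prime factors of k with multiplicity.
Factoring: 227 = 227, so Omega(227) = 1.
lambda(227) = (-1)^1 = -1.

-1


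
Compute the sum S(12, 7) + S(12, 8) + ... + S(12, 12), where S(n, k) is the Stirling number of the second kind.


By definition, S(n, k) counts partitions of an n-set into exactly k nonempty blocks.
Computing row n = 12 for k = 7..12:
S(12, k): 627396, 159027, 22275, 1705, 66, 1
Sum = 810470.

810470


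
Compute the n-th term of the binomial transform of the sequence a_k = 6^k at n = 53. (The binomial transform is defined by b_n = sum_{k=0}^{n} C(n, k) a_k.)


With a_k = 6^k, b_n = sum_{k=0}^{n} C(n, k) 6^k = (1 + 6)^n by the binomial theorem.
For n = 53: (1 + 6)^53 = 7^53 = 616873509628062366290756156815389726793178407.

616873509628062366290756156815389726793178407


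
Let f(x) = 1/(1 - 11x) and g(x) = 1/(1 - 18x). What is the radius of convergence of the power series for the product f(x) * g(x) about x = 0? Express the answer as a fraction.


The radius of 1/(1 - 11x) is 1/11 (nearest singularity at x = 1/11), and the radius of 1/(1 - 18x) is 1/18.
The product f(x)*g(x) = 1/((1 - 11x)(1 - 18x)) has singularities at both 1/11 and 1/18, so its radius of convergence is the distance to the nearest one:
min(1/11, 1/18) = 1/18.

1/18


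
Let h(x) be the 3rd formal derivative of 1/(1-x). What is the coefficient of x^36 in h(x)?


Differentiating 3 times: d^3/dx^3 [1/(1-x)] = 3!/(1-x)^4.
The expansion 1/(1-x)^4 = sum_{k>=0} C(k+3, 3) x^k, so the coefficient of x^n in 3!/(1-x)^4 is 3! * C(n+3, 3).
For n = 36: 6 * C(39, 3) = 6 * 9139 = 54834

54834


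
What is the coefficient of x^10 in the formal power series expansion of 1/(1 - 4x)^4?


The general identity 1/(1 - c x)^r = sum_{k>=0} c^k C(k + r - 1, r - 1) x^k follows by substituting y = c x into 1/(1 - y)^r = sum_{k>=0} C(k + r - 1, r - 1) y^k.
For c = 4, r = 4, k = 10:
4^10 * C(13, 3) = 1048576 * 286 = 299892736.

299892736


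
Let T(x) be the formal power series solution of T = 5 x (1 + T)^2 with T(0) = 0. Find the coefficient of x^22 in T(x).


Apply the Lagrange inversion formula: if T = 5 x * phi(T) with phi(t) = (1 + t)^2, then [x^n] T = 5^n * (1/n) [t^(n-1)] phi(t)^n = 5^n * (1/n) [t^(n-1)] (1 + t)^(2n) = 5^n * (1/n) C(2n, n-1).
Using the identity C(2n, n-1) = C(2n, n) * n / (n+1), the unscaled factor equals C(2n, n) / (n+1) = C_n, the n-th Catalan number.
For n = 22: C_22 = C(44, 22) / 23 = 2104098963720/23 = 91482563640.
With the 5^22 = 2384185791015625 factor, the coefficient is 2384185791015625 * 91482563640 = 218111428356170654296875000.

218111428356170654296875000


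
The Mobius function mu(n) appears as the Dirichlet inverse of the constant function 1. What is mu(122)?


122 = 2 * 61 (all distinct primes).
mu(122) = (-1)^2 = 1

1


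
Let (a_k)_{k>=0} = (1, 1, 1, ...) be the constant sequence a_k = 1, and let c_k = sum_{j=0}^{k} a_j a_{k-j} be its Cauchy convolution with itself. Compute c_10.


Since a_j = 1 for all j >= 0, the convolution sum becomes
c_k = sum_{j=0}^{k} 1 * 1 = 1 * (k + 1).
Equivalently, the generating function of (a_k) is 1/(1 - x) and its square is 1/(1 - x)^2 = sum_{k>=0} 1(k + 1) x^k.
For k = 10: 1 * 11 = 11.

11


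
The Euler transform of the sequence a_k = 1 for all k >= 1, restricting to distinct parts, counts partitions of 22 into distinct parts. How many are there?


Partitions of 22 into distinct parts can be computed via generating function.
Product (1+x)(1+x^2)(1+x^3)...
The coefficient of x^22 = 89

89


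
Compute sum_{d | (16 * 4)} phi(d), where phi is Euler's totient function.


First, 16 * 4 = 64. One classical identity is sum_{d | n} phi(d) = n (each k in [1, n] has a unique gcd with n, and among the k's with gcd(k, n) = n/d there are phi(d) of them). So the sum equals 64. We also verify directly:
Divisors of 64: 1, 2, 4, 8, 16, 32, 64.
phi values: 1, 1, 2, 4, 8, 16, 32.
Sum = 64.

64


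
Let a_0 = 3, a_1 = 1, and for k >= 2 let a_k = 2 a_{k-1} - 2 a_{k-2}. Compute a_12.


Iterating the recurrence forward:
a_0 = 3
a_1 = 1
a_2 = 2*1 - 2*3 = -4
a_3 = 2*-4 - 2*1 = -10
a_4 = 2*-10 - 2*-4 = -12
a_5 = 2*-12 - 2*-10 = -4
a_6 = 2*-4 - 2*-12 = 16
a_7 = 2*16 - 2*-4 = 40
a_8 = 2*40 - 2*16 = 48
a_9 = 2*48 - 2*40 = 16
a_10 = 2*16 - 2*48 = -64
a_11 = 2*-64 - 2*16 = -160
a_12 = 2*-160 - 2*-64 = -192
So a_12 = -192.

-192


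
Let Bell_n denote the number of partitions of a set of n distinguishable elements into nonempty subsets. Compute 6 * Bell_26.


Bell_26 can be computed from the Bell triangle or from Dobinski's identity Bell_n = (1/e) * sum_{k>=0} k^n / k!.
Computing Bell_26 = 49631246523618756274.
Then 6 * 49631246523618756274 = 297787479141712537644.

297787479141712537644


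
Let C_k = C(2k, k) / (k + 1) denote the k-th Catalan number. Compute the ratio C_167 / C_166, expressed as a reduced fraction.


Using C_k = (2k)! / (k! (k+1)!), the ratio C_{k+1}/C_k simplifies to
C_{k+1}/C_k = [(2k+2)! / ((k+1)! (k+2)!)] * [k! (k+1)! / (2k)!]
 = (2k+2)(2k+1) / ((k+1)(k+2)) = 2(2k+1) / (k+2).
For k = 166: 2(2*166 + 1) / (166 + 2) = 666/168 = 111/28.

111/28


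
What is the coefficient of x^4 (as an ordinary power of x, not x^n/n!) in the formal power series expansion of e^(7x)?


The exponential series is e^y = sum_{k>=0} y^k / k!. Substituting y = 7x gives
e^(7x) = sum_{k>=0} 7^k x^k / k!.
So the coefficient of x^n is a^n/n! with a = 7, n = 4:
7^4 / 4! = 2401/24 = 2401/24

2401/24


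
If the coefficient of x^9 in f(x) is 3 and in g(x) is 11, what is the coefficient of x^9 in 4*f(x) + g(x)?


Scalar multiplication scales coefficients: 4 * 3 = 12.
Then add the g coefficient: 12 + 11
= 23

23


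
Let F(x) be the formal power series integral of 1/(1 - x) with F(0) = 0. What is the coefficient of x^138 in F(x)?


1/(1 - x) = sum_{k>=0} x^k. Integrating termwise and using F(0) = 0 gives
F(x) = sum_{k>=0} x^(k+1) / (k+1) = sum_{m>=1} x^m / m = -ln(1 - x).
So the coefficient of x^138 is 1/138 = 1/138.

1/138


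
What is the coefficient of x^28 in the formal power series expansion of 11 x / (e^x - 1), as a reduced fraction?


The exponential generating function for Bernoulli numbers is
x / (e^x - 1) = sum_{k>=0} B_k x^k / k!.
So the coefficient of x^28 in 11 x / (e^x - 1) is 11 B_28 / 28!.
Computing: B_28 = -23749461029/870, 28! = 304888344611713860501504000000, giving
11 * -23749461029/870 / 304888344611713860501504000000 = -3392780147/3444842335223260501770240000000.

-3392780147/3444842335223260501770240000000


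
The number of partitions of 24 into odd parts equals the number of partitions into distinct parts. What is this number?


Computing partitions of 24 into odd parts (1, 3, 5, ...):
Using the generating function prod_{k>=0} 1/(1-x^(2k+1)),
the count is 122

122


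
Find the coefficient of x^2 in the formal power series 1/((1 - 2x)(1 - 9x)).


By partial fractions or Cauchy convolution:
The coefficient equals sum_{k=0}^{2} 2^k * 9^(2-k).
= 103

103


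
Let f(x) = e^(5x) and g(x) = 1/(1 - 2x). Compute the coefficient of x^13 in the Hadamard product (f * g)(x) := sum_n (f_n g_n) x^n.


Expanding: f_k = 5^k/k! (from e^(5x)) and g_k = 2^k (from 1/(1 - 2x)). So the Hadamard coefficient (f * g)_k = 5^k 2^k / k! = (10)^k / k!.
For k = 13: 10^13/13! = 10000000000000/6227020800 = 390625000/243243.

390625000/243243


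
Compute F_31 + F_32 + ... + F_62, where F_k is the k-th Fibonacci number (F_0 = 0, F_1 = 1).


Use the identity sum_{k=0}^{N} F_k = F_{N+2} - 1 (which follows from F_{k+2} - F_{k+1} = F_k). Then
sum_{k=31}^{62} F_k = (F_{64} - 1) - (F_{32} - 1) = F_{64} - F_{32}.
Computing: F_{64} = 10610209857723, F_{32} = 2178309, so
Sum = 10610209857723 - 2178309 = 10610207679414.

10610207679414


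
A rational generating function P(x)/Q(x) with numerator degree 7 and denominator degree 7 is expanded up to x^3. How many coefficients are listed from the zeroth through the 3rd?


Expanding up to x^3 gives the coefficients for x^0, x^1, ..., x^3.
That is 3 + 1 = 4 coefficients in total.

4


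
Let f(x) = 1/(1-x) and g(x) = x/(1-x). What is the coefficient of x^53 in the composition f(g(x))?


First simplify the composition: f(g(x)) = 1/(1 - x/(1-x)) = (1-x)/((1-x) - x) = (1-x)/(1-2x).
Now extract the coefficient. Write (1-x)/(1-2x) = 1/(1-2x) - x/(1-2x).
The coefficient of x^n in 1/(1-2x) is 2^n, and in x/(1-2x) is 2^(n-1) (for n >= 1).
So the coefficient of x^53 is 2^53 - 2^52 = 9007199254740992 - 4503599627370496 = 4503599627370496.

4503599627370496


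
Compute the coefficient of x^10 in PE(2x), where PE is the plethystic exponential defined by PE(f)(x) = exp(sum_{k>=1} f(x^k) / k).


With f(x) = 2x, the exponent is sum_{k>=1} 2 x^k / k = 2 * (-ln(1 - x)). Exponentiating:
PE(2x) = exp(-2 ln(1 - x)) = 1/(1 - x)^2.
By the negative binomial expansion, [x^n] 1/(1 - x)^2 = C(n + 1, 1).
For n = 10: C(11, 1) = 11.

11


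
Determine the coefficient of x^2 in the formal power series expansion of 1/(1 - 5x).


The geometric series identity gives 1/(1 - c x) = sum_{k>=0} c^k x^k, so the coefficient of x^k is c^k.
Here c = 5 and k = 2.
Computing: 5^2 = 25

25


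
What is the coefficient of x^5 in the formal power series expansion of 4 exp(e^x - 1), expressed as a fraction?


exp(e^x - 1) is the exponential generating function for the Bell numbers Bell_k: exp(e^x - 1) = sum_{k>=0} Bell_k x^k / k!.
So the coefficient of x^5 in 4 exp(e^x - 1) is 4 Bell_5 / 5!.
Computing: Bell_5 = 52 and 5! = 120, giving
4 * 52/120 = 26/15.

26/15


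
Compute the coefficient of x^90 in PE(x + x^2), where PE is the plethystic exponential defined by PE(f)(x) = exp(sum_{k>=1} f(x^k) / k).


With f(x) = x + x^2, the exponent is sum_{k>=1} (x^k + x^(2k)) / k = -ln(1 - x) - ln(1 - x^2). Exponentiating:
PE(x + x^2) = 1 / ((1 - x)(1 - x^2)).
This is the generating function for partitions of n into parts of size 1 or 2. The number of 2's can be any j in 0..45, and the rest are 1's, so
[x^90] = floor(90/2) + 1 = 46.

46


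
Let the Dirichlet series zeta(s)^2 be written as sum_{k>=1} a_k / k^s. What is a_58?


The Dirichlet convolution of the constant function 1 with itself gives (1 * 1)(k) = sum_{d | k} 1 = d(k), the number of positive divisors of k.
Since zeta(s) = sum_{k>=1} 1/k^s, we have zeta(s)^2 = sum_{k>=1} d(k)/k^s, so a_k = d(k).
For k = 58: the divisors are 1, 2, 29, 58.
Count = 4.

4


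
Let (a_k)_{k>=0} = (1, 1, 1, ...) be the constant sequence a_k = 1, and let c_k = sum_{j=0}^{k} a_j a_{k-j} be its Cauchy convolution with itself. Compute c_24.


Since a_j = 1 for all j >= 0, the convolution sum becomes
c_k = sum_{j=0}^{k} 1 * 1 = 1 * (k + 1).
Equivalently, the generating function of (a_k) is 1/(1 - x) and its square is 1/(1 - x)^2 = sum_{k>=0} 1(k + 1) x^k.
For k = 24: 1 * 25 = 25.

25


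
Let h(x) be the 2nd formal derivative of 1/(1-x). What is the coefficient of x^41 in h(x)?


Differentiating 2 times: d^2/dx^2 [1/(1-x)] = 2!/(1-x)^3.
The expansion 1/(1-x)^3 = sum_{k>=0} C(k+2, 2) x^k, so the coefficient of x^n in 2!/(1-x)^3 is 2! * C(n+2, 2).
For n = 41: 2 * C(43, 2) = 2 * 903 = 1806

1806


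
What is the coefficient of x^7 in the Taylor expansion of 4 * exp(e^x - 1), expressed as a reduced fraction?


exp(e^x - 1) = sum_{k>=0} Bell_k x^k / k!, where Bell_k is the k-th Bell number.
So the coefficient of x^7 is 4 * Bell_7 / 7!.
Computing: Bell_7 = 877 and 7! = 5040, giving
4 * 877/5040 = 877/1260.

877/1260


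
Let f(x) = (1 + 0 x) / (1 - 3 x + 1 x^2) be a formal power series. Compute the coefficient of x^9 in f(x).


Write f(x) = sum_{k>=0} a_k x^k. Multiplying both sides by 1 - 3 x + 1 x^2 gives
(1 - 3 x + 1 x^2) sum_{k>=0} a_k x^k = 1 + 0 x.
Matching coefficients:
 x^0: a_0 = 1
 x^1: a_1 - 3 a_0 = 0  =>  a_1 = 3*1 + 0 = 3
 x^k (k >= 2): a_k = 3 a_{k-1} - 1 a_{k-2}.
Iterating: a_2 = 8, a_3 = 21, a_4 = 55, a_5 = 144, a_6 = 377, a_7 = 987, a_8 = 2584, a_9 = 6765.
So the coefficient of x^9 is 6765.

6765


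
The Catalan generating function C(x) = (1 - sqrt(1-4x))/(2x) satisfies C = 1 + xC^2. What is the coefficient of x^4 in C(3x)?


Substituting x -> 3x scales the n-th coefficient by 3^n, so [x^4] C(3x) = 3^4 * C_4.
C_4 = C(2*4, 4)/(5) = 70/5 = 14.
So 3^4 * 14 = 81 * 14 = 1134.

1134


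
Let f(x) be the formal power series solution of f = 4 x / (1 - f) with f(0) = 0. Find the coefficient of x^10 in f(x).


Apply Lagrange inversion: f = 4 x * phi(f) with phi(t) = 1/(1 - t), so
[x^n] f = 4^n * (1/n) [t^(n-1)] phi(t)^n = 4^n * (1/n) [t^(n-1)] (1 - t)^(-n) = 4^n * (1/n) C(2n - 2, n - 1) = 4^n * C_{n-1}.
For n = 10: C_9 = C(18, 9) / 10 = 48620/10 = 4862.
With the 4^10 = 1048576 factor, the coefficient is 1048576 * 4862 = 5098176512.

5098176512


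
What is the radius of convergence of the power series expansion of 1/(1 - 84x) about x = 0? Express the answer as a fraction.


Expanding 1/(1 - 84x) = sum_{k>=0} 84^k x^k, the series converges when |84x| < 1, i.e., |x| < 1/84.
So the radius of convergence is 1/84 = 1/84.

1/84


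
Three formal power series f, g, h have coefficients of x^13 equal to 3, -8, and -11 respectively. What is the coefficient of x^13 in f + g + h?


Series addition is componentwise:
3 + -8 + -11
= -16

-16


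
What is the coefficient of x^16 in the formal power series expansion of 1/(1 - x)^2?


The negative binomial / multiset identity is
1/(1 - x)^r = sum_{k>=0} C(k + r - 1, r - 1) x^k.
Here r = 2 and k = 16, so the coefficient is
C(16 + 1, 1) = C(17, 1)
= 17

17


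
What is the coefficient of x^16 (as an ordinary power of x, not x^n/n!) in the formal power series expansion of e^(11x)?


The exponential series is e^y = sum_{k>=0} y^k / k!. Substituting y = 11x gives
e^(11x) = sum_{k>=0} 11^k x^k / k!.
So the coefficient of x^n is a^n/n! with a = 11, n = 16:
11^16 / 16! = 45949729863572161/20922789888000 = 4177248169415651/1902071808000

4177248169415651/1902071808000


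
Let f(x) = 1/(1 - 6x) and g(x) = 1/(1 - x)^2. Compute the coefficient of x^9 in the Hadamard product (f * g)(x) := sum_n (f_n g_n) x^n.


f has coefficients f_k = 6^k. For g = 1/(1 - x)^2 the coefficient is g_k = C(k + 1, 1) = k + 1. The Hadamard coefficient is (f * g)_k = 6^k * (k + 1).
For k = 9: 6^9 * 10 = 10077696 * 10 = 100776960.

100776960


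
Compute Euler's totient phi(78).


phi(n) counts integers in [1, n] coprime to n. Using the multiplicative formula phi(n) = n * prod_{p | n} (1 - 1/p):
78 = 2 * 3 * 13, so
phi(78) = 78 * (1 - 1/2) * (1 - 1/3) * (1 - 1/13) = 24.

24


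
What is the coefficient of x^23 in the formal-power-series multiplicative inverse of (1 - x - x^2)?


Let the inverse be f(x) = sum_{k>=0} a_k x^k. From f(x) * (1 - x - x^2) = 1 and matching coefficients:
 x^0: a_0 = 1.
 x^1: a_1 - a_0 = 0, so a_1 = 1.
 x^k (k >= 2): a_k - a_{k-1} - a_{k-2} = 0, i.e. a_k = a_{k-1} + a_{k-2}.
This is the Fibonacci-type recurrence shifted so that a_0 = a_1 = 1.
Iterating: a_0=1, a_1=1, a_2=2, a_3=3, a_4=5, a_5=8, a_6=13, a_7=21, a_8=34, a_9=55, ...
a_23 = 46368.

46368


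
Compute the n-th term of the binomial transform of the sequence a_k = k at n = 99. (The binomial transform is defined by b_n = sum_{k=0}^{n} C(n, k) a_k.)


With a_k = k, b_n = sum_{k=0}^{n} C(n, k) k. Using k * C(n, k) = n * C(n-1, k-1) gives b_n = n * sum_{k>=1} C(n-1, k-1) = n * 2^(n-1).
For n = 99: 99 * 2^98 = 99 * 316912650057057350374175801344 = 31374352355648677687043404333056.

31374352355648677687043404333056


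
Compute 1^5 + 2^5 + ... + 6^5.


This power sum has a closed form given by Faulhaber's formula
sum_{k=1}^{m} k^p = (1 / (p + 1)) * sum_{j=0}^{p} C(p + 1, j) B_j m^(p + 1 - j),
but for small m direct computation is fastest:
1 + 32 + 243 + 1024 + 3125 + 7776 = 12201.

12201


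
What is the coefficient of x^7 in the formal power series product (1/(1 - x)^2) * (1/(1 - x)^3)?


Combine the factors: (1/(1 - x)^2) * (1/(1 - x)^3) = 1/(1 - x)^5.
Then use 1/(1 - x)^r = sum_{k>=0} C(k + r - 1, r - 1) x^k with r = 5 and k = 7:
C(11, 4) = 330.

330


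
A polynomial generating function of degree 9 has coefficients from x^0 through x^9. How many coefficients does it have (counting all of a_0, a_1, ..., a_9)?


A polynomial of degree 9 takes the form a_0 + a_1 x + ... + a_9 x^9.
The number of coefficients is 9 + 1 = 10.

10


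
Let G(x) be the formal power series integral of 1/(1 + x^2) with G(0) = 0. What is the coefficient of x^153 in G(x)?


1/(1 + x^2) = sum_{j>=0} (-1)^j x^(2j). Integrating termwise with G(0) = 0:
G(x) = sum_{j>=0} (-1)^j x^(2j+1) / (2j+1) = arctan(x).
Only odd powers are nonzero. For x^153 write 153 = 2*76 + 1, giving
(-1)^76 / 153 = 1/153 = 1/153.

1/153


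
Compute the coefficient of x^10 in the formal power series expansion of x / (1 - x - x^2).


Let f(x) = sum_{k>=0} a_k x^k. Multiplying f(x) * (1 - x - x^2) = x and matching coefficients gives a_0 = 0, a_1 = 1, and a_k = a_{k-1} + a_{k-2} for k >= 2. These are the Fibonacci numbers F_k.
Iterating from F_0 = 0, F_1 = 1:
F_0=0, F_1=1, F_2=1, F_3=2, F_4=3, F_5=5, F_6=8, F_7=13, F_8=21, F_9=34, ...
F_10 = 55.

55


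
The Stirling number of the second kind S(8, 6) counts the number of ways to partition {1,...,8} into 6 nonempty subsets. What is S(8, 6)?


Using the explicit formula S(n,k) = (1/k!) sum_{j=0}^{k} (-1)^(k-j) C(k,j) j^n:
S(8, 6) = 266
Equivalently, S(n,k) is n! times the coefficient of x^n in the EGF (e^x - 1)^k / k!.

266


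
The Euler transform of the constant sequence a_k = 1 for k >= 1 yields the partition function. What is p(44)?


The Euler transform converts the sequence a_k = 1 into the number of integer partitions.
Using the recurrence or dynamic programming:
p(44) = 75175

75175


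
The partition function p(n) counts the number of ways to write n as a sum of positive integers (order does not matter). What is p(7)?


Using the generating function prod_{k>=1} 1/(1-x^k), we compute p(7).
By dynamic programming over parts 1 through 7:
p(7) = 15

15


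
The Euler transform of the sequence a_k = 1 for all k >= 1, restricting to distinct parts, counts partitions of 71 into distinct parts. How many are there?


Partitions of 71 into distinct parts can be computed via generating function.
Product (1+x)(1+x^2)(1+x^3)...
The coefficient of x^71 = 32992

32992


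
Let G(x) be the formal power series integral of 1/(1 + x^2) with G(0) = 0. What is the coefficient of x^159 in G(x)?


1/(1 + x^2) = sum_{j>=0} (-1)^j x^(2j). Integrating termwise with G(0) = 0:
G(x) = sum_{j>=0} (-1)^j x^(2j+1) / (2j+1) = arctan(x).
Only odd powers are nonzero. For x^159 write 159 = 2*79 + 1, giving
(-1)^79 / 159 = -1/159 = -1/159.

-1/159


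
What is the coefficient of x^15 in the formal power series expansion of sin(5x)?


The Maclaurin series is sin(t) = sum_{k>=0} (-1)^k t^(2k+1) / (2k+1)!, so substituting t = 5x, only odd powers of x are nonzero, with coefficient of x^(2k+1) equal to (-1)^k 5^(2k+1) / (2k+1)!.
Write 15 = 2*7 + 1, giving the coefficient (-1)^7 * 5^15 / 15! = -30517578125/1307674368000 = -244140625/10461394944.

-244140625/10461394944


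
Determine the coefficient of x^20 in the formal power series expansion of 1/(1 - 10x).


The geometric series identity gives 1/(1 - c x) = sum_{k>=0} c^k x^k, so the coefficient of x^k is c^k.
Here c = 10 and k = 20.
Computing: 10^20 = 100000000000000000000

100000000000000000000


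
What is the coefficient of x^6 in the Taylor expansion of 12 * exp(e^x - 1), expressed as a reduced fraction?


exp(e^x - 1) = sum_{k>=0} Bell_k x^k / k!, where Bell_k is the k-th Bell number.
So the coefficient of x^6 is 12 * Bell_6 / 6!.
Computing: Bell_6 = 203 and 6! = 720, giving
12 * 203/720 = 203/60.

203/60


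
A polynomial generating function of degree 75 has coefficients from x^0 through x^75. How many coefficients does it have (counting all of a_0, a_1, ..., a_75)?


A polynomial of degree 75 takes the form a_0 + a_1 x + ... + a_75 x^75.
The number of coefficients is 75 + 1 = 76.

76


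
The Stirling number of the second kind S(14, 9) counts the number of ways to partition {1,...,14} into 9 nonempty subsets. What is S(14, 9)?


Using the explicit formula S(n,k) = (1/k!) sum_{j=0}^{k} (-1)^(k-j) C(k,j) j^n:
S(14, 9) = 5135130
Equivalently, S(n,k) is n! times the coefficient of x^n in the EGF (e^x - 1)^k / k!.

5135130


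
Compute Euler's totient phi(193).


phi(n) counts integers in [1, n] coprime to n. Using the multiplicative formula phi(n) = n * prod_{p | n} (1 - 1/p):
193 = 193, so
phi(193) = 193 * (1 - 1/193) = 192.

192


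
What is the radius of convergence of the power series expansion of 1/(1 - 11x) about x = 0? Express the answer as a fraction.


Expanding 1/(1 - 11x) = sum_{k>=0} 11^k x^k, the series converges when |11x| < 1, i.e., |x| < 1/11.
So the radius of convergence is 1/11 = 1/11.

1/11


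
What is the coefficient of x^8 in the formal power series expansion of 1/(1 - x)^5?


The expansion 1/(1 - x)^r = sum_{k>=0} C(k + r - 1, r - 1) x^k follows from the multiset / negative-binomial theorem (or from repeated differentiation of the geometric series).
For r = 5 and k = 8:
C(12, 4) = 479001600 / (24 * 40320) = 495.

495


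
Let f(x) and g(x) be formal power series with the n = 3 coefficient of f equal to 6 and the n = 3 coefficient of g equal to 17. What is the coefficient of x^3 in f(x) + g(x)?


Addition of formal power series is termwise.
The coefficient of x^3 in f + g = 6 + 17
= 23

23


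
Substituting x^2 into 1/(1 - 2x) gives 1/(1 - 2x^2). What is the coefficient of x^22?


The coefficient of x^(2m) in 1/(1 - 2x^2) is 2^m.
With n = 22 = 2*11, the coefficient is 2^11 = 2048.

2048


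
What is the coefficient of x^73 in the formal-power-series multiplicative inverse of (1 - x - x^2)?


Let the inverse be f(x) = sum_{k>=0} a_k x^k. From f(x) * (1 - x - x^2) = 1 and matching coefficients:
 x^0: a_0 = 1.
 x^1: a_1 - a_0 = 0, so a_1 = 1.
 x^k (k >= 2): a_k - a_{k-1} - a_{k-2} = 0, i.e. a_k = a_{k-1} + a_{k-2}.
This is the Fibonacci-type recurrence shifted so that a_0 = a_1 = 1.
Iterating: a_0=1, a_1=1, a_2=2, a_3=3, a_4=5, a_5=8, a_6=13, a_7=21, a_8=34, a_9=55, ...
a_73 = 1304969544928657.

1304969544928657


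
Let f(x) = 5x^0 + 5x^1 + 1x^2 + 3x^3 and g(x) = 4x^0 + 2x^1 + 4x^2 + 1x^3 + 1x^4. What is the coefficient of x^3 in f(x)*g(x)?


Cauchy product at x^3:
5*1 + 5*4 + 1*2 + 3*4
= 39

39


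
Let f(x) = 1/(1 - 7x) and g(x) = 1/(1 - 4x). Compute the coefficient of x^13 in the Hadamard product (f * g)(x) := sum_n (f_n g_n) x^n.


f has coefficients f_k = 7^k and g has coefficients g_k = 4^k, so the Hadamard product has coefficient (f*g)_k = 7^k * 4^k = 28^k.
For k = 13: 28^13 = 6502111422497947648.

6502111422497947648


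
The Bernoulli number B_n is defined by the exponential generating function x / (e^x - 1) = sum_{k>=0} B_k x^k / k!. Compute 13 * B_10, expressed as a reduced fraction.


Bernoulli numbers can also be computed recursively via B_0 = 1 and sum_{j=0}^{m} C(m+1, j) B_j = 0 for m >= 1. Odd-index Bernoulli numbers vanish for k >= 3.
Computing B_10 = 5/66, so 13 * B_10 = 13 * 5/66 = 65/66.

65/66


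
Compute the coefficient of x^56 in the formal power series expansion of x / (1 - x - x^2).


Let f(x) = sum_{k>=0} a_k x^k. Multiplying f(x) * (1 - x - x^2) = x and matching coefficients gives a_0 = 0, a_1 = 1, and a_k = a_{k-1} + a_{k-2} for k >= 2. These are the Fibonacci numbers F_k.
Iterating from F_0 = 0, F_1 = 1:
F_0=0, F_1=1, F_2=1, F_3=2, F_4=3, F_5=5, F_6=8, F_7=13, F_8=21, F_9=34, ...
F_56 = 225851433717.

225851433717


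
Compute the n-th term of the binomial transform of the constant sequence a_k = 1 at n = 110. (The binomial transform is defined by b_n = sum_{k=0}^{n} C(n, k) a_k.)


With a_k = 1 for all k, b_n = sum_{k=0}^{n} C(n, k) = 2^n by the binomial theorem.
For n = 110: 2^110 = 1298074214633706907132624082305024.

1298074214633706907132624082305024


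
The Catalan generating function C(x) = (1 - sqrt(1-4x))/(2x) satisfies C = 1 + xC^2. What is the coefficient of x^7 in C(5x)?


Substituting x -> 5x scales the n-th coefficient by 5^n, so [x^7] C(5x) = 5^7 * C_7.
C_7 = C(2*7, 7)/(8) = 3432/8 = 429.
So 5^7 * 429 = 78125 * 429 = 33515625.

33515625


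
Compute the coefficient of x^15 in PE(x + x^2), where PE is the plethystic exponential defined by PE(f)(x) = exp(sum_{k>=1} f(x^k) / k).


With f(x) = x + x^2, the exponent is sum_{k>=1} (x^k + x^(2k)) / k = -ln(1 - x) - ln(1 - x^2). Exponentiating:
PE(x + x^2) = 1 / ((1 - x)(1 - x^2)).
This is the generating function for partitions of n into parts of size 1 or 2. The number of 2's can be any j in 0..7, and the rest are 1's, so
[x^15] = floor(15/2) + 1 = 8.

8


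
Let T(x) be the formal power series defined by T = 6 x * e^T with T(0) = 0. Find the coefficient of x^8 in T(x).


Apply the Lagrange inversion formula: if T = 6 x * phi(T) with phi(t) = e^t, then
[x^n] T = 6^n * (1/n) [t^(n-1)] phi(t)^n = 6^n * (1/n) [t^(n-1)] e^(n t) = 6^n * (1/n) * n^(n-1) / (n-1)! = 6^n * n^(n-1) / n!.
When c = 1 this is the Cayley count of rooted labeled trees on n vertices, divided by n!.
For n = 8: 6^8 * 8^7 / 8! = 1679616 * 2097152/40320 = 3057647616/35.

3057647616/35


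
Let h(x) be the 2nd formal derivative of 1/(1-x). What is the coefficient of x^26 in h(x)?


Differentiating 2 times: d^2/dx^2 [1/(1-x)] = 2!/(1-x)^3.
The expansion 1/(1-x)^3 = sum_{k>=0} C(k+2, 2) x^k, so the coefficient of x^n in 2!/(1-x)^3 is 2! * C(n+2, 2).
For n = 26: 2 * C(28, 2) = 2 * 378 = 756

756


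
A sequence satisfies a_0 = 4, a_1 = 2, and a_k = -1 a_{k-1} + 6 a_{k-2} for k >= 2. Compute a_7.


The characteristic equation is t^2 + 1 t - 6 = 0, with roots r_1 = 2 and r_2 = -3 (so c_1 = r_1 + r_2, c_2 = -r_1 r_2 as required).
One can use the closed form a_n = A r_1^n + B r_2^n, but direct iteration is more reliable:
a_0 = 4, a_1 = 2, a_2 = 22, a_3 = -10, a_4 = 142, a_5 = -202, a_6 = 1054, a_7 = -2266.
So a_7 = -2266.

-2266


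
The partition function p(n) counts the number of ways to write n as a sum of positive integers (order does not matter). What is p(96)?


Using the generating function prod_{k>=1} 1/(1-x^k), we compute p(96).
By dynamic programming over parts 1 through 96:
p(96) = 118114304

118114304


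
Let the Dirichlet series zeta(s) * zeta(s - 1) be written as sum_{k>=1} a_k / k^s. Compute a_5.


Convolution gives a_k = sum_{d | k} d * 1 = sum_{d | k} d = sigma(k), the sum of positive divisors of k.
For k = 5, the divisors are 1, 5, so
sigma(5) = 1 + 5 = 6.

6


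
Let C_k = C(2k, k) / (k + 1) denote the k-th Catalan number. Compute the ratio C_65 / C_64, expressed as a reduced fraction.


Using C_k = (2k)! / (k! (k+1)!), the ratio C_{k+1}/C_k simplifies to
C_{k+1}/C_k = [(2k+2)! / ((k+1)! (k+2)!)] * [k! (k+1)! / (2k)!]
 = (2k+2)(2k+1) / ((k+1)(k+2)) = 2(2k+1) / (k+2).
For k = 64: 2(2*64 + 1) / (64 + 2) = 258/66 = 43/11.

43/11


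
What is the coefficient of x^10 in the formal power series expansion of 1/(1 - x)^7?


The expansion 1/(1 - x)^r = sum_{k>=0} C(k + r - 1, r - 1) x^k follows from the multiset / negative-binomial theorem (or from repeated differentiation of the geometric series).
For r = 7 and k = 10:
C(16, 6) = 20922789888000 / (720 * 3628800) = 8008.

8008


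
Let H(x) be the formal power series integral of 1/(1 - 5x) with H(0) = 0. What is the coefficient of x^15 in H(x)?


1/(1 - 5x) = sum_{k>=0} 5^k x^k. Integrating termwise with H(0) = 0:
H(x) = sum_{k>=0} 5^k x^(k+1) / (k+1) = sum_{m>=1} 5^(m-1) x^m / m.
For m = 15: 5^14/15 = 6103515625/15 = 1220703125/3.

1220703125/3


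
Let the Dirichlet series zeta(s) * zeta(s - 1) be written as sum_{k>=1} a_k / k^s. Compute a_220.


Convolution gives a_k = sum_{d | k} d * 1 = sum_{d | k} d = sigma(k), the sum of positive divisors of k.
For k = 220, the divisors are 1, 2, 4, 5, 10, 11, 20, 22, 44, 55, 110, 220, so
sigma(220) = 1 + 2 + 4 + 5 + 10 + 11 + 20 + 22 + 44 + 55 + 110 + 220 = 504.

504


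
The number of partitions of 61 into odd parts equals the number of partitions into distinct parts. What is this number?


Computing partitions of 61 into odd parts (1, 3, 5, ...):
Using the generating function prod_{k>=0} 1/(1-x^(2k+1)),
the count is 12076

12076


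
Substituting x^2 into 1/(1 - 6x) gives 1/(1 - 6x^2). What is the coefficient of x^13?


Since 1/(1 - 6x^2) only has even powers of x,
the coefficient of x^13 (odd) is 0.

0


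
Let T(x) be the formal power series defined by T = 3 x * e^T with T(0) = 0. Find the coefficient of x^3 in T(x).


Apply the Lagrange inversion formula: if T = 3 x * phi(T) with phi(t) = e^t, then
[x^n] T = 3^n * (1/n) [t^(n-1)] phi(t)^n = 3^n * (1/n) [t^(n-1)] e^(n t) = 3^n * (1/n) * n^(n-1) / (n-1)! = 3^n * n^(n-1) / n!.
When c = 1 this is the Cayley count of rooted labeled trees on n vertices, divided by n!.
For n = 3: 3^3 * 3^2 / 3! = 27 * 9/6 = 81/2.

81/2


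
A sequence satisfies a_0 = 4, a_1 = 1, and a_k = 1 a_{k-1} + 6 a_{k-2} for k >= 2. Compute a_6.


The characteristic equation is t^2 - 1 t - 6 = 0, with roots r_1 = 3 and r_2 = -2 (so c_1 = r_1 + r_2, c_2 = -r_1 r_2 as required).
One can use the closed form a_n = A r_1^n + B r_2^n, but direct iteration is more reliable:
a_0 = 4, a_1 = 1, a_2 = 25, a_3 = 31, a_4 = 181, a_5 = 367, a_6 = 1453.
So a_6 = 1453.

1453


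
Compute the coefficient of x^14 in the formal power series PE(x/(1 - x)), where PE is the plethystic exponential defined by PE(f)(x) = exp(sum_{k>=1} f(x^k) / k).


For f(x) = x/(1 - x) we have
sum_{k>=1} f(x^k) / k = sum_{k>=1} (1/k) * x^k / (1 - x^k) = sum_{k, m >= 1} x^(k m) / k,
which after exponentiating simplifies to
PE(x/(1 - x)) = prod_{k>=1} 1 / (1 - x^k).
This is the generating function for the partition function p(n), so the coefficient of x^14 is p(14).
Computing p(14) by dynamic programming over parts 1, 2, ..., 14: p(14) = 135.

135


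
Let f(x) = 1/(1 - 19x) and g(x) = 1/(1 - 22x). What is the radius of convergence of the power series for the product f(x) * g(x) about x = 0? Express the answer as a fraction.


The radius of 1/(1 - 19x) is 1/19 (nearest singularity at x = 1/19), and the radius of 1/(1 - 22x) is 1/22.
The product f(x)*g(x) = 1/((1 - 19x)(1 - 22x)) has singularities at both 1/19 and 1/22, so its radius of convergence is the distance to the nearest one:
min(1/19, 1/22) = 1/22.

1/22


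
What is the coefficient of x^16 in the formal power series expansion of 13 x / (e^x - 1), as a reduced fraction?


The exponential generating function for Bernoulli numbers is
x / (e^x - 1) = sum_{k>=0} B_k x^k / k!.
So the coefficient of x^16 in 13 x / (e^x - 1) is 13 B_16 / 16!.
Computing: B_16 = -3617/510, 16! = 20922789888000, giving
13 * -3617/510 / 20922789888000 = -3617/820817141760000.

-3617/820817141760000


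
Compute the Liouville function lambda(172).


The Liouville function is lambda(k) = (-1)^Omega(k), where Omega(k) counts the prime factors of k with multiplicity.
Factoring: 172 = 2 * 2 * 43, so Omega(172) = 3.
lambda(172) = (-1)^3 = -1.

-1


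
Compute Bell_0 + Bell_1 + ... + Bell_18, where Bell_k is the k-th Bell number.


Recall Bell_k counts set partitions of a k-set (with Bell_0 = 1 by convention).
Bell_0 through Bell_18: 1, 1, 2, 5, 15, 52, 203, 877, 4140, 21147, 115975, 678570, 4213597, 27644437, 190899322, 1382958545, 10480142147, 82864869804, 682076806159
Sum = 1 + 1 + 2 + 5 + 15 + 52 + 203 + 877 + 4140 + 21147 + 115975 + 678570 + 4213597 + 27644437 + 190899322 + 1382958545 + 10480142147 + 82864869804 + 682076806159 = 777028354999.

777028354999


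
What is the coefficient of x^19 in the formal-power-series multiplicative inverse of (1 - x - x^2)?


Let the inverse be f(x) = sum_{k>=0} a_k x^k. From f(x) * (1 - x - x^2) = 1 and matching coefficients:
 x^0: a_0 = 1.
 x^1: a_1 - a_0 = 0, so a_1 = 1.
 x^k (k >= 2): a_k - a_{k-1} - a_{k-2} = 0, i.e. a_k = a_{k-1} + a_{k-2}.
This is the Fibonacci-type recurrence shifted so that a_0 = a_1 = 1.
Iterating: a_0=1, a_1=1, a_2=2, a_3=3, a_4=5, a_5=8, a_6=13, a_7=21, a_8=34, a_9=55, ...
a_19 = 6765.

6765


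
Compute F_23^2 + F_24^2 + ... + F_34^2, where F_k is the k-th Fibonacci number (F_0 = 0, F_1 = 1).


There is a standard identity sum_{k=0}^{N} F_k^2 = F_N * F_{N+1} (proved inductively from the telescoping relation F_k^2 = F_k F_{k+1} - F_{k-1} F_k). Then
sum_{k=23}^{34} F_k^2 = F_34 F_35 - F_22 F_23.
Computing: F_34 = 5702887, F_35 = 9227465, F_22 = 17711, F_23 = 28657.
Sum = 5702887 * 9227465 - 17711 * 28657 = 52622682647328.

52622682647328


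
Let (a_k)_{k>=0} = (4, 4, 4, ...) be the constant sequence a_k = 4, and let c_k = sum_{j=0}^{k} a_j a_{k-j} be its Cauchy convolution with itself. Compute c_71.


Since a_j = 4 for all j >= 0, the convolution sum becomes
c_k = sum_{j=0}^{k} 4 * 4 = 16 * (k + 1).
Equivalently, the generating function of (a_k) is 4/(1 - x) and its square is 16/(1 - x)^2 = sum_{k>=0} 16(k + 1) x^k.
For k = 71: 16 * 72 = 1152.

1152


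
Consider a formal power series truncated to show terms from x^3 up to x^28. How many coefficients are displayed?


From x^3 to x^28 inclusive, the count is 28 - 3 + 1 = 26.

26


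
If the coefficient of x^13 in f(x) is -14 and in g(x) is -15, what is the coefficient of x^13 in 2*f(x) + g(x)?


Scalar multiplication scales coefficients: 2 * -14 = -28.
Then add the g coefficient: -28 + -15
= -43

-43


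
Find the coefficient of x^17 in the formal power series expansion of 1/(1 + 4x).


Write 1/(1 + c x) = 1/(1 - (-c) x) and apply the geometric-series identity
1/(1 - y) = sum_{k>=0} y^k to get 1/(1 + c x) = sum_{k>=0} (-c)^k x^k.
So the coefficient of x^k is (-c)^k = (-1)^k * c^k.
Here c = 4 and k = 17:
(-4)^17 = -1 * 17179869184 = -17179869184

-17179869184


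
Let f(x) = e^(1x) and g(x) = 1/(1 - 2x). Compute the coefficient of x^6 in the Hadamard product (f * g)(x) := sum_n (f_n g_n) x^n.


Expanding: f_k = 1^k/k! (from e^(1x)) and g_k = 2^k (from 1/(1 - 2x)). So the Hadamard coefficient (f * g)_k = 1^k 2^k / k! = (2)^k / k!.
For k = 6: 2^6/6! = 64/720 = 4/45.

4/45


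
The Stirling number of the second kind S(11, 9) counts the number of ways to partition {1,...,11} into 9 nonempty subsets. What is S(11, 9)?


Using the explicit formula S(n,k) = (1/k!) sum_{j=0}^{k} (-1)^(k-j) C(k,j) j^n:
S(11, 9) = 1155
Equivalently, S(n,k) is n! times the coefficient of x^n in the EGF (e^x - 1)^k / k!.

1155


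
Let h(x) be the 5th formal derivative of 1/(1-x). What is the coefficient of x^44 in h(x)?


Differentiating 5 times: d^5/dx^5 [1/(1-x)] = 5!/(1-x)^6.
The expansion 1/(1-x)^6 = sum_{k>=0} C(k+5, 5) x^k, so the coefficient of x^n in 5!/(1-x)^6 is 5! * C(n+5, 5).
For n = 44: 120 * C(49, 5) = 120 * 1906884 = 228826080

228826080


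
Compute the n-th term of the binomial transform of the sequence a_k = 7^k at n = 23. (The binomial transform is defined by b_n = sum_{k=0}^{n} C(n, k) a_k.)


With a_k = 7^k, b_n = sum_{k=0}^{n} C(n, k) 7^k = (1 + 7)^n by the binomial theorem.
For n = 23: (1 + 7)^23 = 8^23 = 590295810358705651712.

590295810358705651712


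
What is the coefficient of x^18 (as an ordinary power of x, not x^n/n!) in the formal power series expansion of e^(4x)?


The exponential series is e^y = sum_{k>=0} y^k / k!. Substituting y = 4x gives
e^(4x) = sum_{k>=0} 4^k x^k / k!.
So the coefficient of x^n is a^n/n! with a = 4, n = 18:
4^18 / 18! = 68719476736/6402373705728000 = 1048576/97692469875

1048576/97692469875


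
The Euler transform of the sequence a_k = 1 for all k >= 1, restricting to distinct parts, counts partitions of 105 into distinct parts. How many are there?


Partitions of 105 into distinct parts can be computed via generating function.
Product (1+x)(1+x^2)(1+x^3)...
The coefficient of x^105 = 671418

671418


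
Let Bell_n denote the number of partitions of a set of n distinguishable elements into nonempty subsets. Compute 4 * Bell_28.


Bell_28 can be computed from the Bell triangle or from Dobinski's identity Bell_n = (1/e) * sum_{k>=0} k^n / k!.
Computing Bell_28 = 6160539404599934652455.
Then 4 * 6160539404599934652455 = 24642157618399738609820.

24642157618399738609820


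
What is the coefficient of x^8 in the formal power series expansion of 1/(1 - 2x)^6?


The general identity 1/(1 - c x)^r = sum_{k>=0} c^k C(k + r - 1, r - 1) x^k follows by substituting y = c x into 1/(1 - y)^r = sum_{k>=0} C(k + r - 1, r - 1) y^k.
For c = 2, r = 6, k = 8:
2^8 * C(13, 5) = 256 * 1287 = 329472.

329472


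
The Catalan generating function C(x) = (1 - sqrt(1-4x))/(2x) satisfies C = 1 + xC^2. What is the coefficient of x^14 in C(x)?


Substituting x -> x scales the n-th coefficient by 1, so [x^14] C(x) = C_14.
C_14 = C(2*14, 14)/(15) = 40116600/15 = 2674440.
= 2674440.

2674440


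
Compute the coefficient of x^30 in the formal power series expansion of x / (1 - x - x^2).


Let f(x) = sum_{k>=0} a_k x^k. Multiplying f(x) * (1 - x - x^2) = x and matching coefficients gives a_0 = 0, a_1 = 1, and a_k = a_{k-1} + a_{k-2} for k >= 2. These are the Fibonacci numbers F_k.
Iterating from F_0 = 0, F_1 = 1:
F_0=0, F_1=1, F_2=1, F_3=2, F_4=3, F_5=5, F_6=8, F_7=13, F_8=21, F_9=34, ...
F_30 = 832040.

832040


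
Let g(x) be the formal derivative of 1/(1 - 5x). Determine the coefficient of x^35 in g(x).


Differentiate termwise: d/dx sum_{k>=0} 5^k x^k = sum_{k>=1} k 5^k x^(k-1) = sum_{j>=0} (j+1) 5^(j+1) x^j.
Equivalently, d/dx [1/(1 - 5x)] = 5/(1 - 5x)^2.
For j = 35: 36 * 5^36 = 36 * 14551915228366851806640625 = 523868948221206665039062500.

523868948221206665039062500


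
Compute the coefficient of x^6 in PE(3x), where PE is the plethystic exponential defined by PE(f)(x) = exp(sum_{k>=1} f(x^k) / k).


With f(x) = 3x, the exponent is sum_{k>=1} 3 x^k / k = 3 * (-ln(1 - x)). Exponentiating:
PE(3x) = exp(-3 ln(1 - x)) = 1/(1 - x)^3.
By the negative binomial expansion, [x^n] 1/(1 - x)^3 = C(n + 2, 2).
For n = 6: C(8, 2) = 28.

28


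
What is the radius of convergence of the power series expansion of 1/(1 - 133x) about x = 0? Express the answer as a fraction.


Expanding 1/(1 - 133x) = sum_{k>=0} 133^k x^k, the series converges when |133x| < 1, i.e., |x| < 1/133.
So the radius of convergence is 1/133 = 1/133.

1/133


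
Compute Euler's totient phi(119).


phi(n) counts integers in [1, n] coprime to n. Using the multiplicative formula phi(n) = n * prod_{p | n} (1 - 1/p):
119 = 7 * 17, so
phi(119) = 119 * (1 - 1/7) * (1 - 1/17) = 96.

96


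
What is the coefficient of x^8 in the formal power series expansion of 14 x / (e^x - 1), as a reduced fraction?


The exponential generating function for Bernoulli numbers is
x / (e^x - 1) = sum_{k>=0} B_k x^k / k!.
So the coefficient of x^8 in 14 x / (e^x - 1) is 14 B_8 / 8!.
Computing: B_8 = -1/30, 8! = 40320, giving
14 * -1/30 / 40320 = -1/86400.

-1/86400


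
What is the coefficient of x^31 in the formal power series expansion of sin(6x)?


The Maclaurin series is sin(t) = sum_{k>=0} (-1)^k t^(2k+1) / (2k+1)!, so substituting t = 6x, only odd powers of x are nonzero, with coefficient of x^(2k+1) equal to (-1)^k 6^(2k+1) / (2k+1)!.
Write 31 = 2*15 + 1, giving the coefficient (-1)^15 * 6^31 / 31! = -1326443518324400147398656/8222838654177922817725562880000000 = -4132485216/25617946563506171875.

-4132485216/25617946563506171875
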